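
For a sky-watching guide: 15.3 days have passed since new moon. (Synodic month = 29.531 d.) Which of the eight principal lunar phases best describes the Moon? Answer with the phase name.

θ ≈ 360° × 15.3/29.531 = 187°, which falls in the full moon sector.

full moon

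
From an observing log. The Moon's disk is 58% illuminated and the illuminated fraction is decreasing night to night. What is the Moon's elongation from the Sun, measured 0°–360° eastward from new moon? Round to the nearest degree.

261°

cos θ = 1 − 2f = -0.160, giving a principal value of 99.2°.
A waning Moon lies in 180°–360°, so θ = 360° − 99.2° = 260.8°.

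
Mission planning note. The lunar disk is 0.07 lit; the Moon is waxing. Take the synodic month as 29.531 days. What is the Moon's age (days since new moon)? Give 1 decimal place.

From f = (1 − cos θ)/2: cos θ = 1 − 2×0.07 = 0.860; arccos → 30.7°.
The Moon is waxing (0°–180°), so θ = 30.7° directly.
That fraction of the synodic month is 30.7/360 × 29.531 d ≈ 2.52 d.

2.5 days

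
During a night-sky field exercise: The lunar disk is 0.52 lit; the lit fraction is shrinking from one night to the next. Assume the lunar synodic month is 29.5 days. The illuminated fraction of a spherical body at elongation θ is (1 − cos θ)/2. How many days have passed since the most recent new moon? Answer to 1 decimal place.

21.9 days

cos θ = 1 − 2f = -0.040, giving a principal value of 92.3°.
A waning Moon lies in 180°–360°, so θ = 360° − 92.3° = 267.7°.
At 360°/29.5 d per day, 267.7° corresponds to 21.94 days.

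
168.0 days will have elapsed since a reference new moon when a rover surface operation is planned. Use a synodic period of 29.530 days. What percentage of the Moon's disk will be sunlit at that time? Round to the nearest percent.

69%

168.0/29.530 = 5.689 lunations, so 5 complete cycles and 20.35 d into the next.
Phase angle: θ = 360°·(20.35 d)/(29.530 d) = 248.1°.
cos 248.1° = (-0.373), so f = (1 − (-0.373))/2 = 0.687, so 69%.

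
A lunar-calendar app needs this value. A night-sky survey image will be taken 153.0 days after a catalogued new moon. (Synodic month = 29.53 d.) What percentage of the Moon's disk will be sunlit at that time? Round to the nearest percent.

29%

Reduce mod P: 153.0 − 5×29.53 = 5.35 d into the current lunation.
The Moon has covered 5.35/29.53 of its cycle, so θ ≈ 360° × 5.35/29.53 = 65.2°.
cos 65.2° = 0.419, so f = (1 − 0.419)/2 = 0.290, so 29%.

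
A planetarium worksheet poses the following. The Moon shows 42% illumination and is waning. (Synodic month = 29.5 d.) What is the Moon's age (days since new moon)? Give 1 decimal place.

22.9 days

cos θ = 1 − 2f = 0.160, giving a principal value of 80.8°.
Since the Moon is past full (waning), take the reflex angle: θ = 360° − 80.8° = 279.2°.
At 360°/29.5 d per day, 279.2° corresponds to 22.88 days.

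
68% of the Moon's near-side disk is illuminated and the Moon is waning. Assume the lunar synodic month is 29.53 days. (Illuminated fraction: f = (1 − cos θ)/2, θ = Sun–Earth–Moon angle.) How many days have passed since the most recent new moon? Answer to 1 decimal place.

Invert f = (1 − cos θ)/2 to get cos θ = 1 − 2(0.68) = -0.360, hence θ₀ = arccos -0.360 = 111.1°.
A waning Moon lies in 180°–360°, so θ = 360° − 111.1° = 248.9°.
Age = 29.53 × 248.9°/360° ≈ 20.42 days.

20.4 days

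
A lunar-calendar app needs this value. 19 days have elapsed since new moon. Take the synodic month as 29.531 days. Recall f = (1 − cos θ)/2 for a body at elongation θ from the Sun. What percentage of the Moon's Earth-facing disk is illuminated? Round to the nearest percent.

81%

Phase angle: θ = 360°·(19 d)/(29.531 d) = 231.6°.
With cos θ = (-0.621), the lit fraction is (1 − (-0.621))/2 ≈ 0.810, so 81%.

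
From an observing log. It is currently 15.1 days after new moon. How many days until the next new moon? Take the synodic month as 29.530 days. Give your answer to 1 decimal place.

One full lunation from the last new moon is 29.530 d; remaining = 29.530 − 15.1 = 14.430 d.

14.4 days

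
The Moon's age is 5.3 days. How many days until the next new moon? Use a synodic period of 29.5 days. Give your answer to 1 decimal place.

One full lunation from the last new moon is 29.5 d; remaining = 29.5 − 5.3 = 24.200 d.

24.2 days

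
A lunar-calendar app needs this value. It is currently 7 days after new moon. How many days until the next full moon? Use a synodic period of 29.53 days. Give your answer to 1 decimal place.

Full moon is 0.5 of the way through the cycle: age 0.5 × 29.53 = 14.765 d.
So 7.765 days remain (14.765 − 7).

7.8 days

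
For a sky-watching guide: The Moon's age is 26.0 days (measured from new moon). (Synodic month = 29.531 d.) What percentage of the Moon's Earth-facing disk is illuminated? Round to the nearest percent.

13%

The Moon has covered 26.0/29.531 of its cycle, so θ ≈ 360° × 26.0/29.531 = 317.0°.
With cos θ = 0.731, the lit fraction is (1 − 0.731)/2 ≈ 0.135, so 13%.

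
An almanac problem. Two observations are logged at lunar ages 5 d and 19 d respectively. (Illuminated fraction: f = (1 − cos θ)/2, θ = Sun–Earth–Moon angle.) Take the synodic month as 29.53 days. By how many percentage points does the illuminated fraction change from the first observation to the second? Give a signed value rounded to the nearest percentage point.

θ₁ = 360° × 5/29.53 = 61.0°, f₁ = (1 − cos θ₁)/2 = 0.257.
θ₂ = 360° × 19/29.53 = 231.6°, f₂ = (1 − cos θ₂)/2 = 0.810.
Change = f₂ − f₁ = +0.553 → +55 percentage points.

+55 pp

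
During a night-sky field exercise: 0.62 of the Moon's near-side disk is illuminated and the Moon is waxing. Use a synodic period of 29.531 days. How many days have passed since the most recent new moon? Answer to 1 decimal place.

From f = (1 − cos θ)/2: cos θ = 1 − 2×0.62 = -0.240; arccos → 103.9°.
Waxing ⇒ before full, so θ = 103.9°.
At 360°/29.531 d per day, 103.9° corresponds to 8.52 days.

8.5 days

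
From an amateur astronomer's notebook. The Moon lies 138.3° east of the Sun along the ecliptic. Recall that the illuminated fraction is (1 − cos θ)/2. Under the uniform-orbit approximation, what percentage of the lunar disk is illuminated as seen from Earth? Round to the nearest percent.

87%

f = (1 − cos 138.3°)/2 = (1 − (-0.747))/2 ≈ 0.873, i.e. 87%.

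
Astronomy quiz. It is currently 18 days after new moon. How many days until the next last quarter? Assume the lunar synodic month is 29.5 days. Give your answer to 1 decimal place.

4.1 days

Last quarter is 0.75 of the way through the cycle: age 0.75 × 29.5 = 22.125 d.
That is 22.125 − 18 = 4.125 days ahead.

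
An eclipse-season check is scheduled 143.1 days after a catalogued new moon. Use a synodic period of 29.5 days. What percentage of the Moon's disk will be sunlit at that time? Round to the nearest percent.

143.1 d spans 4 complete synodic months (4 × 29.5 = 118.00 d) plus 25.10 d.
The Moon has covered 25.10/29.5 of its cycle, so θ ≈ 360° × 25.10/29.5 = 306.3°.
With cos θ = 0.592, the lit fraction is (1 − 0.592)/2 ≈ 0.204, so 20%.

20%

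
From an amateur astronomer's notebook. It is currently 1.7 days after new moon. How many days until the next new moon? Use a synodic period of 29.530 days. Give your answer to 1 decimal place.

27.8 days

The next new moon completes the synodic month: 29.530 − 1.7 = 27.830 days.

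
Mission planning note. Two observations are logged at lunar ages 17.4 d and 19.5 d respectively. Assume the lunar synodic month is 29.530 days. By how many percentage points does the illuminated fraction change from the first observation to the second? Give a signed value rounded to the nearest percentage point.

-16 pp

θ₁ = 360° × 17.4/29.530 = 212.1°, f₁ = (1 − cos θ₁)/2 = 0.923.
θ₂ = 360° × 19.5/29.530 = 237.7°, f₂ = (1 − cos θ₂)/2 = 0.767.
Change = f₂ − f₁ = -0.156 → -16 percentage points.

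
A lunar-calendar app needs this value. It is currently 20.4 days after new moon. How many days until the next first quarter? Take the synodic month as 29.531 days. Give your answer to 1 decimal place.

First quarter occurs at elongation 90°, i.e. at age 29.531 × 90/360 = 7.383 d.
This lunation's first quarter (7.383 d) has passed, so add one period: 36.914 − 20.4 = 16.514 days.

16.5 days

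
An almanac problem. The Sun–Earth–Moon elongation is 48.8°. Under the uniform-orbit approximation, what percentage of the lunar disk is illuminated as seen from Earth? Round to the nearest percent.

17%

f = (1 − cos 48.8°)/2 = (1 − 0.659)/2 ≈ 0.171, i.e. 17%.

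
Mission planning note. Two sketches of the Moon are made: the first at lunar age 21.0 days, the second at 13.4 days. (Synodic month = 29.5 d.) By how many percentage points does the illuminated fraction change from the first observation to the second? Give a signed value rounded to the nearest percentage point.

+36 percentage points

θ₁ = 360° × 21.0/29.5 = 256.3°, f₁ = (1 − cos θ₁)/2 = 0.619.
θ₂ = 360° × 13.4/29.5 = 163.5°, f₂ = (1 − cos θ₂)/2 = 0.979.
Change = f₂ − f₁ = +0.361 → +36 percentage points.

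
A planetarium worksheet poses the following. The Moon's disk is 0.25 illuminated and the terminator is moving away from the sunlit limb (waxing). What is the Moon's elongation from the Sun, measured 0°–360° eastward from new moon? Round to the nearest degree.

60°

cos θ = 1 − 2f = 0.500, giving a principal value of 60.0°.
The Moon is waxing (0°–180°), so θ = 60.0° directly.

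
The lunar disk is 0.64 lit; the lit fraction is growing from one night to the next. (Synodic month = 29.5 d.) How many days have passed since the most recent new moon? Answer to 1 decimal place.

8.7 days

Invert f = (1 − cos θ)/2 to get cos θ = 1 − 2(0.64) = -0.280, hence θ₀ = arccos -0.280 = 106.3°.
The Moon is waxing (0°–180°), so θ = 106.3° directly.
Age = 29.5 × 106.3°/360° ≈ 8.71 days.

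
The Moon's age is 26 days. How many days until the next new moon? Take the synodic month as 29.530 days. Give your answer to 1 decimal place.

The next new moon completes the synodic month: 29.530 − 26 = 3.530 days.

3.5 days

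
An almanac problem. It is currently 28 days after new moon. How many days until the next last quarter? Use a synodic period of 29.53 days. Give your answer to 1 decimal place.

23.7 days

Last quarter occurs at elongation 270°, i.e. at age 29.53 × 270/360 = 22.148 d.
Already past this cycle's last quarter; the next is at 22.148 + 29.53 = 51.678 d, so 51.678 − 28 = 23.678 days.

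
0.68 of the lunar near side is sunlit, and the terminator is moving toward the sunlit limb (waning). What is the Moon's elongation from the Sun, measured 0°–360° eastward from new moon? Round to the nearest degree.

cos θ = 1 − 2f = -0.360, giving a principal value of 111.1°.
A waning Moon lies in 180°–360°, so θ = 360° − 111.1° = 248.9°.

249°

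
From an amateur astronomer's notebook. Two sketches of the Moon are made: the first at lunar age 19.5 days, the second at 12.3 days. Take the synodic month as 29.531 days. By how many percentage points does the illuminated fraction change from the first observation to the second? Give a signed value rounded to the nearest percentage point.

+17 percentage points

First observation: θ = 360°·19.5/29.531 = 237.7°, so f = 0.767.
Second observation: θ = 149.9°, f = 0.933.
Δf = 0.933 − 0.767 = +0.166, i.e. +17 pp.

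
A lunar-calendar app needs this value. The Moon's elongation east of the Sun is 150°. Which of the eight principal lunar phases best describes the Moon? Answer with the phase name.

waxing gibbous

150° lies in the waxing gibbous sector of the 8-phase cycle.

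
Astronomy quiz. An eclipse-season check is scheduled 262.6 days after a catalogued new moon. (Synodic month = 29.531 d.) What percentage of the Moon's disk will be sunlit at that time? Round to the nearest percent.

Reduce mod P: 262.6 − 8×29.531 = 26.35 d into the current lunation.
The Moon has covered 26.35/29.531 of its cycle, so θ ≈ 360° × 26.35/29.531 = 321.2°.
cos 321.2° = 0.780, so f = (1 − 0.780)/2 = 0.110, so 11%.

11%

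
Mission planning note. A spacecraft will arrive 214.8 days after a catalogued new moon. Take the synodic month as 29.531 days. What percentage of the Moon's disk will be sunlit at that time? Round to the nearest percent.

214.8/29.531 = 7.274 lunations, so 7 complete cycles and 8.08 d into the next.
The Moon has covered 8.08/29.531 of its cycle, so θ ≈ 360° × 8.08/29.531 = 98.5°.
With cos θ = (-0.148), the lit fraction is (1 − (-0.148))/2 ≈ 0.574, so 57%.

57%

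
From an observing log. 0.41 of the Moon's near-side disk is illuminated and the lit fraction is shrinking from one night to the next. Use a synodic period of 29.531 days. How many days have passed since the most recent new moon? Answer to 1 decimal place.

Invert f = (1 − cos θ)/2 to get cos θ = 1 − 2(0.41) = 0.180, hence θ₀ = arccos 0.180 = 79.6°.
A waning Moon lies in 180°–360°, so θ = 360° − 79.6° = 280.4°.
At 360°/29.531 d per day, 280.4° corresponds to 23.00 days.

23.0 days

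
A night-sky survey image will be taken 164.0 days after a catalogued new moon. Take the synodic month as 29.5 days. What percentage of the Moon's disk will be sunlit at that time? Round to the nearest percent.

164.0 d spans 5 complete synodic months (5 × 29.5 = 147.50 d) plus 16.50 d.
The Moon has covered 16.50/29.5 of its cycle, so θ ≈ 360° × 16.50/29.5 = 201.4°.
cos 201.4° = (-0.931), so f = (1 − (-0.931))/2 = 0.966, so 97%.

97%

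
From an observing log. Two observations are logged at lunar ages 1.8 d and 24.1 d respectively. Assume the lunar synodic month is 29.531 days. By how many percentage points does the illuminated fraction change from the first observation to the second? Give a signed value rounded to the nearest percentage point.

+26 percentage points

First observation: θ = 360°·1.8/29.531 = 21.9°, so f = 0.036.
Second observation: θ = 293.8°, f = 0.298.
Δf = 0.298 − 0.036 = +0.262, i.e. +26 pp.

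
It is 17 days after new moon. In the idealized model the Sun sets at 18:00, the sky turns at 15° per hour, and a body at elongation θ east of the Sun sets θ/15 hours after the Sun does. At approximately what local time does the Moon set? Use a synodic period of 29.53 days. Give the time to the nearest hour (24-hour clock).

Elongation θ = 360° × 17/29.53 ≈ 207.2°.
The Moon trails the Sun by θ/15 = 207.2/15 ≈ 13.82 hours.
18:00 + 13.82 h ≈ 07:49 → 08:00 to the nearest hour.

08:00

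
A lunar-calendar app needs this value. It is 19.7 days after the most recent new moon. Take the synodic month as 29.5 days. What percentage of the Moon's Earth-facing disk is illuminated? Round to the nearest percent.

The Moon has covered 19.7/29.5 of its cycle, so θ ≈ 360° × 19.7/29.5 = 240.4°.
With cos θ = (-0.494), the lit fraction is (1 − (-0.494))/2 ≈ 0.747, so 75%.

75%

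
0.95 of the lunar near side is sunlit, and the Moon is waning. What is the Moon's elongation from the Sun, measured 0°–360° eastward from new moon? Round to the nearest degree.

cos θ = 1 − 2f = -0.900, giving a principal value of 154.2°.
Since the Moon is past full (waning), take the reflex angle: θ = 360° − 154.2° = 205.8°.

206°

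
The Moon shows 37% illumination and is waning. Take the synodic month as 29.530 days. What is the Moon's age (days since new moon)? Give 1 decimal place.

23.4 days

cos θ = 1 − 2f = 0.260, giving a principal value of 74.9°.
Since the Moon is past full (waning), take the reflex angle: θ = 360° − 74.9° = 285.1°.
That fraction of the synodic month is 285.1/360 × 29.530 d ≈ 23.38 d.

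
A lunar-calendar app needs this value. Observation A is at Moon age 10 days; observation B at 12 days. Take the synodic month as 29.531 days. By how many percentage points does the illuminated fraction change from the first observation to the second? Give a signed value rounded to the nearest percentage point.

First observation: θ = 360°·10/29.531 = 121.9°, so f = 0.764.
Second observation: θ = 146.3°, f = 0.916.
Δf = 0.916 − 0.764 = +0.152, i.e. +15 pp.

+15 percentage points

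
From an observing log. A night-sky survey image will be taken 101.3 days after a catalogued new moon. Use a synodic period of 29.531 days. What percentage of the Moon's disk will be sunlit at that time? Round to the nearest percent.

101.3 d spans 3 complete synodic months (3 × 29.531 = 88.59 d) plus 12.71 d.
Elongation θ = 360° × 12.71/29.531 ≈ 154.9°.
cos 154.9° = (-0.906), so f = (1 − (-0.906))/2 = 0.953, so 95%.

95%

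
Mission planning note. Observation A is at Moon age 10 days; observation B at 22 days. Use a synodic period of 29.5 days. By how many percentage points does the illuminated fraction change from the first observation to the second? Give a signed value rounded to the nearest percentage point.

-25 percentage points

θ₁ = 360° × 10/29.5 = 122.0°, f₁ = (1 − cos θ₁)/2 = 0.765.
θ₂ = 360° × 22/29.5 = 268.5°, f₂ = (1 − cos θ₂)/2 = 0.513.
Change = f₂ − f₁ = -0.252 → -25 percentage points.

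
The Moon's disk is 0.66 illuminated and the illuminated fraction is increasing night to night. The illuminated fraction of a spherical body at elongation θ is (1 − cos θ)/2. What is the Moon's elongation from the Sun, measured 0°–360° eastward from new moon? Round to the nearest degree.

From f = (1 − cos θ)/2: cos θ = 1 − 2×0.66 = -0.320; arccos → 108.7°.
Waxing ⇒ before full, so θ = 108.7°.

109°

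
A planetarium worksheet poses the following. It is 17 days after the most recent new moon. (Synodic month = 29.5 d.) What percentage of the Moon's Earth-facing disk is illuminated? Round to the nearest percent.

94%

Phase angle: θ = 360°·(17 d)/(29.5 d) = 207.5°.
Illuminated fraction = (1 − cos 207.5°)/2 = (1 − (-0.887))/2 ≈ 0.944, so 94%.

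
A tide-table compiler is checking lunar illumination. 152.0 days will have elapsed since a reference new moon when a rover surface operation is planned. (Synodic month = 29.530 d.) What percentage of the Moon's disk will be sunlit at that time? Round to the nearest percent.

20%

152.0 d spans 5 complete synodic months (5 × 29.530 = 147.65 d) plus 4.35 d.
Phase angle: θ = 360°·(4.35 d)/(29.530 d) = 53.0°.
cos 53.0° = 0.601, so f = (1 − 0.601)/2 = 0.199, so 20%.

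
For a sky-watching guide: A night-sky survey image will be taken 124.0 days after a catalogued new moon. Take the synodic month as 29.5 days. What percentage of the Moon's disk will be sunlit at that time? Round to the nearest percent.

36%

124.0/29.5 = 4.203 lunations, so 4 complete cycles and 6.00 d into the next.
Phase angle: θ = 360°·(6.00 d)/(29.5 d) = 73.2°.
cos 73.2° = 0.289, so f = (1 − 0.289)/2 = 0.356, so 36%.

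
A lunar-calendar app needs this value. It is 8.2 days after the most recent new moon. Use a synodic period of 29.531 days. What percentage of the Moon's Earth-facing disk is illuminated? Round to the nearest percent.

Phase angle: θ = 360°·(8.2 d)/(29.531 d) = 100.0°.
Illuminated fraction = (1 − cos 100.0°)/2 = (1 − (-0.173))/2 ≈ 0.587, so 59%.

59%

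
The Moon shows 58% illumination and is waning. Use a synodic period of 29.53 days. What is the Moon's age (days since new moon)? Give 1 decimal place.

Invert f = (1 − cos θ)/2 to get cos θ = 1 − 2(0.58) = -0.160, hence θ₀ = arccos -0.160 = 99.2°.
Since the Moon is past full (waning), take the reflex angle: θ = 360° − 99.2° = 260.8°.
That fraction of the synodic month is 260.8/360 × 29.53 d ≈ 21.39 d.

21.4 days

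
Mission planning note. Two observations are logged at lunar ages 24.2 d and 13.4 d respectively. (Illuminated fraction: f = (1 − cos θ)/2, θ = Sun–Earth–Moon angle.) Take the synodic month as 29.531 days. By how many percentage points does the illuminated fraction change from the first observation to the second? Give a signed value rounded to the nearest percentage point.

+69 percentage points

First observation: θ = 360°·24.2/29.531 = 295.0°, so f = 0.289.
Second observation: θ = 163.4°, f = 0.979.
Δf = 0.979 − 0.289 = +0.690, i.e. +69 pp.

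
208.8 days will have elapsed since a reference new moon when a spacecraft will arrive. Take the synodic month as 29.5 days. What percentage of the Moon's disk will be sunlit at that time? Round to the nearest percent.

6%

208.8/29.5 = 7.078 lunations, so 7 complete cycles and 2.30 d into the next.
Phase angle: θ = 360°·(2.30 d)/(29.5 d) = 28.1°.
cos 28.1° = 0.882, so f = (1 − 0.882)/2 = 0.059, so 6%.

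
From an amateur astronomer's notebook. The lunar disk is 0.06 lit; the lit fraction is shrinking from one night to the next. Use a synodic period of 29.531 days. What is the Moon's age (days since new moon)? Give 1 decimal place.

cos θ = 1 − 2f = 0.880, giving a principal value of 28.4°.
Waning ⇒ past full, so θ = 360° − 28.4° = 331.6°.
At 360°/29.531 d per day, 331.6° corresponds to 27.20 days.

27.2 days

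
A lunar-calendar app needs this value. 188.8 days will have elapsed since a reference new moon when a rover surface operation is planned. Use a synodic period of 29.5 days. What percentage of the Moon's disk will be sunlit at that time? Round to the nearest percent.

90%

188.8/29.5 = 6.400 lunations, so 6 complete cycles and 11.80 d into the next.
Elongation θ = 360° × 11.80/29.5 ≈ 144.0°.
With cos θ = (-0.809), the lit fraction is (1 − (-0.809))/2 ≈ 0.905, so 90%.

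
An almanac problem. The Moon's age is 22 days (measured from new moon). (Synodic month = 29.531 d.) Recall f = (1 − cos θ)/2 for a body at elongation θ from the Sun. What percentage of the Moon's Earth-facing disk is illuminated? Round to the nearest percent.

52%

The Moon has covered 22/29.531 of its cycle, so θ ≈ 360° × 22/29.531 = 268.2°.
With cos θ = (-0.032), the lit fraction is (1 − (-0.032))/2 ≈ 0.516, so 52%.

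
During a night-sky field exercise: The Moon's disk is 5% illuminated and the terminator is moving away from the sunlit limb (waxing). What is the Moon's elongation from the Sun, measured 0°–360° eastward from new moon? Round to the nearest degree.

26°

Invert f = (1 − cos θ)/2 to get cos θ = 1 − 2(0.05) = 0.900, hence θ₀ = arccos 0.900 = 25.8°.
The Moon is waxing (0°–180°), so θ = 25.8° directly.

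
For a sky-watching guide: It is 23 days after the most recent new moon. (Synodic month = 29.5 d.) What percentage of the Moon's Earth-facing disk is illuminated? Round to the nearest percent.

41%

Phase angle: θ = 360°·(23 d)/(29.5 d) = 280.7°.
With cos θ = 0.185, the lit fraction is (1 − 0.185)/2 ≈ 0.407, so 41%.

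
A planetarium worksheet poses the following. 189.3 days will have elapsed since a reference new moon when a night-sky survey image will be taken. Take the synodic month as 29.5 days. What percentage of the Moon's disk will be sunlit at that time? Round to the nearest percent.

93%

189.3 d spans 6 complete synodic months (6 × 29.5 = 177.00 d) plus 12.30 d.
Phase angle: θ = 360°·(12.30 d)/(29.5 d) = 150.1°.
Illuminated fraction = (1 − cos 150.1°)/2 = (1 − (-0.867))/2 ≈ 0.933, so 93%.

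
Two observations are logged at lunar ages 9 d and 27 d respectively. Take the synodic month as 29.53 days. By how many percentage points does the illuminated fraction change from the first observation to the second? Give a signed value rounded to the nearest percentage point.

θ₁ = 360° × 9/29.53 = 109.7°, f₁ = (1 − cos θ₁)/2 = 0.669.
θ₂ = 360° × 27/29.53 = 329.2°, f₂ = (1 − cos θ₂)/2 = 0.071.
Change = f₂ − f₁ = -0.598 → -60 percentage points.

-60 pp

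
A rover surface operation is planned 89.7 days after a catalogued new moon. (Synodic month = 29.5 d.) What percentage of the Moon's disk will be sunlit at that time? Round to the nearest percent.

89.7/29.5 = 3.041 lunations, so 3 complete cycles and 1.20 d into the next.
Phase angle: θ = 360°·(1.20 d)/(29.5 d) = 14.6°.
Illuminated fraction = (1 − cos 14.6°)/2 = (1 − 0.968)/2 ≈ 0.016, so 2%.

2%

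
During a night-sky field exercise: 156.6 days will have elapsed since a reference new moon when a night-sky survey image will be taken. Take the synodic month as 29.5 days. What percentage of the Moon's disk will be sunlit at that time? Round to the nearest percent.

Reduce mod P: 156.6 − 5×29.5 = 9.10 d into the current lunation.
Elongation θ = 360° × 9.10/29.5 ≈ 111.1°.
Illuminated fraction = (1 − cos 111.1°)/2 = (1 − (-0.359))/2 ≈ 0.680, so 68%.

68%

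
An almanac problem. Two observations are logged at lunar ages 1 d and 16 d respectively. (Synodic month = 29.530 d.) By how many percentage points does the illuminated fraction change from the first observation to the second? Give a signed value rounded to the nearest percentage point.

+97 pp

θ₁ = 360° × 1/29.530 = 12.2°, f₁ = (1 − cos θ₁)/2 = 0.011.
θ₂ = 360° × 16/29.530 = 195.1°, f₂ = (1 − cos θ₂)/2 = 0.983.
Change = f₂ − f₁ = +0.972 → +97 percentage points.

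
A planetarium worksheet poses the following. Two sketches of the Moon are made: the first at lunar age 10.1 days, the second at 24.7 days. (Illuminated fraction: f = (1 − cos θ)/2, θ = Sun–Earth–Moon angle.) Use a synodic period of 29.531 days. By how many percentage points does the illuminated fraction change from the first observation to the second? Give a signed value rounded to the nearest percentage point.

-53 pp

θ₁ = 360° × 10.1/29.531 = 123.1°, f₁ = (1 − cos θ₁)/2 = 0.773.
θ₂ = 360° × 24.7/29.531 = 301.1°, f₂ = (1 − cos θ₂)/2 = 0.242.
Change = f₂ − f₁ = -0.532 → -53 percentage points.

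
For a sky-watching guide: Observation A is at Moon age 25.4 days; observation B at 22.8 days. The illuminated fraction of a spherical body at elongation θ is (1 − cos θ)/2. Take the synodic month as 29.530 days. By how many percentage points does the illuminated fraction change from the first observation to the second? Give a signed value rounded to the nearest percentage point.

+25 pp

θ₁ = 360° × 25.4/29.530 = 309.7°, f₁ = (1 − cos θ₁)/2 = 0.181.
θ₂ = 360° × 22.8/29.530 = 278.0°, f₂ = (1 − cos θ₂)/2 = 0.431.
Change = f₂ − f₁ = +0.250 → +25 percentage points.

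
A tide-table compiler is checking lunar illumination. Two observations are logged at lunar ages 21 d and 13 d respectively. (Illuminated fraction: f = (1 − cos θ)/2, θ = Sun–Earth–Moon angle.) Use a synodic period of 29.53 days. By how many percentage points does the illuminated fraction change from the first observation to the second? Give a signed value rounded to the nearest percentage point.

+34 percentage points

θ₁ = 360° × 21/29.53 = 256.0°, f₁ = (1 − cos θ₁)/2 = 0.621.
θ₂ = 360° × 13/29.53 = 158.5°, f₂ = (1 − cos θ₂)/2 = 0.965.
Change = f₂ − f₁ = +0.344 → +34 percentage points.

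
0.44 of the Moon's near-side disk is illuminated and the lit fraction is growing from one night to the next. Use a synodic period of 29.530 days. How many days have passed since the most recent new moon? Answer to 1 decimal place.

6.8 days

cos θ = 1 − 2f = 0.120, giving a principal value of 83.1°.
Before full moon the principal value applies: θ = 83.1°.
Age = 29.530 × 83.1°/360° ≈ 6.82 days.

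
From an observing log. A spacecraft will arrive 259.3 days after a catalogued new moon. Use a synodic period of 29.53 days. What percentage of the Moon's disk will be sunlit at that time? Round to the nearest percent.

Reduce mod P: 259.3 − 8×29.53 = 23.06 d into the current lunation.
Elongation θ = 360° × 23.06/29.53 ≈ 281.1°.
With cos θ = 0.193, the lit fraction is (1 − 0.193)/2 ≈ 0.404, so 40%.

40%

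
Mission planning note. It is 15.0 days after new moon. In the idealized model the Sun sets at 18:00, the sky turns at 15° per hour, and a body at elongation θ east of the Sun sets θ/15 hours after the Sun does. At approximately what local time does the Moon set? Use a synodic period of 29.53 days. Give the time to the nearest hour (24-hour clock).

06:00

Phase angle: θ = 360°·(15.0 d)/(29.53 d) = 182.9°.
At 15° of sky rotation per hour, 182.9° corresponds to a 12.19 h lag.
18:00 + 12.19 h ≈ 06:11 → 06:00 to the nearest hour.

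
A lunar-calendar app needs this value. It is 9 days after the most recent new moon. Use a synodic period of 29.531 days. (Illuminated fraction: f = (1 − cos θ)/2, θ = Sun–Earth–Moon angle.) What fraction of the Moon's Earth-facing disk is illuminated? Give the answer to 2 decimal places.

0.67

The Moon has covered 9/29.531 of its cycle, so θ ≈ 360° × 9/29.531 = 109.7°.
With cos θ = (-0.337), the lit fraction is (1 − (-0.337))/2 ≈ 0.669.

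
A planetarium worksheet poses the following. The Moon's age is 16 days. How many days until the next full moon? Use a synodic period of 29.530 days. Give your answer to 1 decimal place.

Full moon occurs at elongation 180°, i.e. at age 29.530 × 180/360 = 14.765 d.
Already past this cycle's full moon; the next is at 14.765 + 29.530 = 44.295 d, so 44.295 − 16 = 28.295 days.

28.3 days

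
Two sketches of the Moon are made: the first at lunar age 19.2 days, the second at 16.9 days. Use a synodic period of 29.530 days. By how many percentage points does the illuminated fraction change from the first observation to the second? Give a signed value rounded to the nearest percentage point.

First observation: θ = 360°·19.2/29.530 = 234.1°, so f = 0.793.
Second observation: θ = 206.0°, f = 0.949.
Δf = 0.949 − 0.793 = +0.156, i.e. +16 pp.

+16 pp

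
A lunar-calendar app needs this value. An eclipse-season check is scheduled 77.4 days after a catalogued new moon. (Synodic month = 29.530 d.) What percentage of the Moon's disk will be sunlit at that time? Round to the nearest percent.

86%

77.4/29.530 = 2.621 lunations, so 2 complete cycles and 18.34 d into the next.
The Moon has covered 18.34/29.530 of its cycle, so θ ≈ 360° × 18.34/29.530 = 223.6°.
cos 223.6° = (-0.724), so f = (1 − (-0.724))/2 = 0.862, so 86%.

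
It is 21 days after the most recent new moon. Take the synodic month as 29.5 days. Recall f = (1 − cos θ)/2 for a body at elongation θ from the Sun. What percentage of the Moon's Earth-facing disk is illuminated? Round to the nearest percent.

62%

Phase angle: θ = 360°·(21 d)/(29.5 d) = 256.3°.
Illuminated fraction = (1 − cos 256.3°)/2 = (1 − (-0.237))/2 ≈ 0.619, so 62%.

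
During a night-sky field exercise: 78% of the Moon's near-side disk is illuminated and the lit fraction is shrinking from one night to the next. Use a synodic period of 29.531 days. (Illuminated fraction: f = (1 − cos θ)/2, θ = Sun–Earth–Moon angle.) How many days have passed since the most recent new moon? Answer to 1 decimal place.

cos θ = 1 − 2f = -0.560, giving a principal value of 124.1°.
Since the Moon is past full (waning), take the reflex angle: θ = 360° − 124.1° = 235.9°.
That fraction of the synodic month is 235.9/360 × 29.531 d ≈ 19.35 d.

19.4 days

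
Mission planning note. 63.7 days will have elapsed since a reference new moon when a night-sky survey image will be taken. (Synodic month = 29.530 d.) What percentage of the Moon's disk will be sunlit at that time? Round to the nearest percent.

22%

Reduce mod P: 63.7 − 2×29.530 = 4.64 d into the current lunation.
The Moon has covered 4.64/29.530 of its cycle, so θ ≈ 360° × 4.64/29.530 = 56.6°.
cos 56.6° = 0.551, so f = (1 − 0.551)/2 = 0.225, so 22%.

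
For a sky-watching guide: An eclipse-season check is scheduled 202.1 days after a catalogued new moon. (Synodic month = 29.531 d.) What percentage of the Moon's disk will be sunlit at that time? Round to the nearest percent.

22%

Reduce mod P: 202.1 − 6×29.531 = 24.91 d into the current lunation.
Phase angle: θ = 360°·(24.91 d)/(29.531 d) = 303.7°.
Illuminated fraction = (1 − cos 303.7°)/2 = (1 − 0.555)/2 ≈ 0.222, so 22%.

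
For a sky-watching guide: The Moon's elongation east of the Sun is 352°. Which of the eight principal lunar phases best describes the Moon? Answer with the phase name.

new moon

The new moon sector spans roughly -22°–22°; 352° falls inside it.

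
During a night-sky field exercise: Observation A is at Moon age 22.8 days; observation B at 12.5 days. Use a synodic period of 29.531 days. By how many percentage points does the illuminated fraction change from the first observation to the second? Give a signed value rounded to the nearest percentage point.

+51 percentage points

First observation: θ = 360°·22.8/29.531 = 277.9°, so f = 0.431.
Second observation: θ = 152.4°, f = 0.943.
Δf = 0.943 − 0.431 = +0.512, i.e. +51 pp.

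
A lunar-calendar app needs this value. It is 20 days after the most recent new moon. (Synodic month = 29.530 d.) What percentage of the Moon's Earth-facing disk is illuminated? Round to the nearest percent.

72%

Phase angle: θ = 360°·(20 d)/(29.530 d) = 243.8°.
With cos θ = (-0.441), the lit fraction is (1 − (-0.441))/2 ≈ 0.721, so 72%.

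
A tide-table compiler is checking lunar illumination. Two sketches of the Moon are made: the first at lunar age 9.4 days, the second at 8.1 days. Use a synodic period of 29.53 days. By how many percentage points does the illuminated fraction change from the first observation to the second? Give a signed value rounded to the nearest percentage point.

-13 pp

θ₁ = 360° × 9.4/29.53 = 114.6°, f₁ = (1 − cos θ₁)/2 = 0.708.
θ₂ = 360° × 8.1/29.53 = 98.7°, f₂ = (1 − cos θ₂)/2 = 0.576.
Change = f₂ − f₁ = -0.132 → -13 percentage points.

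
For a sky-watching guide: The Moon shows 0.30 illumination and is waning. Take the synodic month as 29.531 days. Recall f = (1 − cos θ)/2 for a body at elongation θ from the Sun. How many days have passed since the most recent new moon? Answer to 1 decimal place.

24.1 days

Invert f = (1 − cos θ)/2 to get cos θ = 1 − 2(0.30) = 0.400, hence θ₀ = arccos 0.400 = 66.4°.
Waning ⇒ past full, so θ = 360° − 66.4° = 293.6°.
Age = 29.531 × 293.6°/360° ≈ 24.08 days.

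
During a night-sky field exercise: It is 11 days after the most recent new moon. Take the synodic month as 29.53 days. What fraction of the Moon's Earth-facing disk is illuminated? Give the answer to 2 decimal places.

0.85

The Moon has covered 11/29.53 of its cycle, so θ ≈ 360° × 11/29.53 = 134.1°.
With cos θ = (-0.696), the lit fraction is (1 − (-0.696))/2 ≈ 0.848.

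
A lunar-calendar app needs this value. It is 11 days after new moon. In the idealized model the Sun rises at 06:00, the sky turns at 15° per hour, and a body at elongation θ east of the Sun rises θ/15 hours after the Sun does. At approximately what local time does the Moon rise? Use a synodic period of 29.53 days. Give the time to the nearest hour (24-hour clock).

15:00

Elongation θ = 360° × 11/29.53 ≈ 134.1°.
Delay after the Sun = 134.1° / (15°/h) ≈ 8.94 h.
06:00 + 8.94 h ≈ 14:56 → 15:00 to the nearest hour.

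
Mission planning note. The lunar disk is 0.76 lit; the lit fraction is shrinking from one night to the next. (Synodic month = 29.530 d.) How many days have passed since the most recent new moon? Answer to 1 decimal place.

Invert f = (1 − cos θ)/2 to get cos θ = 1 − 2(0.76) = -0.520, hence θ₀ = arccos -0.520 = 121.3°.
A waning Moon lies in 180°–360°, so θ = 360° − 121.3° = 238.7°.
That fraction of the synodic month is 238.7/360 × 29.530 d ≈ 19.58 d.

19.6 days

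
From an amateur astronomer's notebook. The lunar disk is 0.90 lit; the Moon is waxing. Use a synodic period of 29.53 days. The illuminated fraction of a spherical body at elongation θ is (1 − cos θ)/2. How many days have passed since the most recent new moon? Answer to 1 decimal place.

11.7 days

Invert f = (1 − cos θ)/2 to get cos θ = 1 − 2(0.90) = -0.800, hence θ₀ = arccos -0.800 = 143.1°.
Before full moon the principal value applies: θ = 143.1°.
At 360°/29.53 d per day, 143.1° corresponds to 11.74 days.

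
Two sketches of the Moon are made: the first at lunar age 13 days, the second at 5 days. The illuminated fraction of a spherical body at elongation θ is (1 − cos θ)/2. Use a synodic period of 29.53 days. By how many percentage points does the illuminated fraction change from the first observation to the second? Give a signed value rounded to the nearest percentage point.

-71 pp

θ₁ = 360° × 13/29.53 = 158.5°, f₁ = (1 − cos θ₁)/2 = 0.965.
θ₂ = 360° × 5/29.53 = 61.0°, f₂ = (1 − cos θ₂)/2 = 0.257.
Change = f₂ − f₁ = -0.708 → -71 percentage points.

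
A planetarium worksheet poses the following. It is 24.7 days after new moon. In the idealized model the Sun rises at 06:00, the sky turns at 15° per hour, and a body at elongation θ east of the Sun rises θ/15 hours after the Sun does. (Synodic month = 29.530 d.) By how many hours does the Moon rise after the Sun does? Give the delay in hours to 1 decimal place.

The Moon has covered 24.7/29.530 of its cycle, so θ ≈ 360° × 24.7/29.530 = 301.1°.
At 15° of sky rotation per hour, 301.1° corresponds to a 20.07 h lag.
So the Moon rises 20.07 h after the Sun.

20.1 h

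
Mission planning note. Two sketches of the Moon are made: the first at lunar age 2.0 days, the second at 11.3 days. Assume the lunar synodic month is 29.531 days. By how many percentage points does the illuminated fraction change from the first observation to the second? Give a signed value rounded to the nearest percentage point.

+83 pp

First observation: θ = 360°·2.0/29.531 = 24.4°, so f = 0.045.
Second observation: θ = 137.8°, f = 0.870.
Δf = 0.870 − 0.045 = +0.826, i.e. +83 pp.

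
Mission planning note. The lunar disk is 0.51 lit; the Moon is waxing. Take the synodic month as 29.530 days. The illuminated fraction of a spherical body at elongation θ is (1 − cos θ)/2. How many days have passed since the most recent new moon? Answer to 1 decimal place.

7.5 days

Invert f = (1 − cos θ)/2 to get cos θ = 1 − 2(0.51) = -0.020, hence θ₀ = arccos -0.020 = 91.1°.
Before full moon the principal value applies: θ = 91.1°.
That fraction of the synodic month is 91.1/360 × 29.530 d ≈ 7.48 d.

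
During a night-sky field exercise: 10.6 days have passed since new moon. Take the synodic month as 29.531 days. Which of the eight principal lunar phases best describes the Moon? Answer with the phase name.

waxing gibbous

θ ≈ 360° × 10.6/29.531 = 129°, which falls in the waxing gibbous sector.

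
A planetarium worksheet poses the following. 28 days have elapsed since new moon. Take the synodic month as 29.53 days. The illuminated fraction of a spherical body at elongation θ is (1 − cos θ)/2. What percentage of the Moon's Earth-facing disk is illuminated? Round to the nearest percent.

Elongation θ = 360° × 28/29.53 ≈ 341.3°.
cos 341.3° = 0.947, so f = (1 − 0.947)/2 = 0.026, so 3%.

3%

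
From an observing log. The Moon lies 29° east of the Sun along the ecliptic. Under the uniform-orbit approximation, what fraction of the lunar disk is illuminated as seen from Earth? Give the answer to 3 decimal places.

0.063

Half-versine of 29°: (1 − 0.875)/2 = 0.063.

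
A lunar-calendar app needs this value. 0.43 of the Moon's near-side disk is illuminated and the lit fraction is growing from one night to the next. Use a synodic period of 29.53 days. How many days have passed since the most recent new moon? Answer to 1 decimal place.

6.7 days

From f = (1 − cos θ)/2: cos θ = 1 − 2×0.43 = 0.140; arccos → 82.0°.
The Moon is waxing (0°–180°), so θ = 82.0° directly.
Age = 29.53 × 82.0°/360° ≈ 6.72 days.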